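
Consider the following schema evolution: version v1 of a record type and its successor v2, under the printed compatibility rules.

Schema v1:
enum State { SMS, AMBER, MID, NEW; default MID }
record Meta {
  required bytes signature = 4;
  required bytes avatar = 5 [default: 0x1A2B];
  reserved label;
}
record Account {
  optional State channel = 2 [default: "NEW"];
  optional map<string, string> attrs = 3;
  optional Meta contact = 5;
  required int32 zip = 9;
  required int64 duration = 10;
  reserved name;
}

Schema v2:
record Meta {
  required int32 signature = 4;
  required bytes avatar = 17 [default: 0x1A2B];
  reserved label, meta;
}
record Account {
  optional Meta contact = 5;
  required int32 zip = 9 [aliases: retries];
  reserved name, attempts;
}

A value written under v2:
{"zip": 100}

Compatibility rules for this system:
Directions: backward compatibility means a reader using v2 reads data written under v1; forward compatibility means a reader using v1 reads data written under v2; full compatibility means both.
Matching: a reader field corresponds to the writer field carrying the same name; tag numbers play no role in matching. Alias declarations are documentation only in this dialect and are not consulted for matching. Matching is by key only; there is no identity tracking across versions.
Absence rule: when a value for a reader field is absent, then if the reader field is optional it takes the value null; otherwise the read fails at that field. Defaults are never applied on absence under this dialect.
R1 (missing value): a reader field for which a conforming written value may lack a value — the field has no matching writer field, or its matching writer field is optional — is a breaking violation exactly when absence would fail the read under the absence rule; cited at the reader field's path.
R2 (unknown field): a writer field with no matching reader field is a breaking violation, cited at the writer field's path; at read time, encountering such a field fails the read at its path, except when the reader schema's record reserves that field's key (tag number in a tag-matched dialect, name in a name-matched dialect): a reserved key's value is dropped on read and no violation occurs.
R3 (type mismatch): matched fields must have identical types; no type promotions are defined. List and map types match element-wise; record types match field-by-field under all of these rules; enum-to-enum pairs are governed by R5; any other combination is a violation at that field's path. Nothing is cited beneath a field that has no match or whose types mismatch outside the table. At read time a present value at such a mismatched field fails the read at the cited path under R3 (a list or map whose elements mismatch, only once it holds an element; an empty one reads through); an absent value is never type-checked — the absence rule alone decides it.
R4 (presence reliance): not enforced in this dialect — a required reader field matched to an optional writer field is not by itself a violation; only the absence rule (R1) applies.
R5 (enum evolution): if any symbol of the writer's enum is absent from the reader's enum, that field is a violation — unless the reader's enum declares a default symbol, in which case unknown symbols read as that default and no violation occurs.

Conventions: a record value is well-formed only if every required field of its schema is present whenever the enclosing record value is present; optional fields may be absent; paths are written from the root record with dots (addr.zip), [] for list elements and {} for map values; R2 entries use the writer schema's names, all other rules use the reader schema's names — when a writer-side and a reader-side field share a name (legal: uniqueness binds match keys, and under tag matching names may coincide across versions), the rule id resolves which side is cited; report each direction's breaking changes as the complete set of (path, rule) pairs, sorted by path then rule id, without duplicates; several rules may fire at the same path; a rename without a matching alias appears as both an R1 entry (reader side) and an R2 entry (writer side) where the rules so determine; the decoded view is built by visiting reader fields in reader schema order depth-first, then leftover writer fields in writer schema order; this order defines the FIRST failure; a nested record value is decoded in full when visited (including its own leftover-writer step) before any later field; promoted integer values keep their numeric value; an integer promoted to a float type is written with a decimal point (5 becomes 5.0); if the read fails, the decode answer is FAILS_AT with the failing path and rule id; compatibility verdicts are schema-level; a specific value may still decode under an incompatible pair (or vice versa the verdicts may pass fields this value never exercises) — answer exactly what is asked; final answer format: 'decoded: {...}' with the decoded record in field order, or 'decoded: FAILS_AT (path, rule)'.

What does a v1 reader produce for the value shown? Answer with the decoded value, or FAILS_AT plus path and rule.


in Account below, arrows point writer -> reader
migrating the Account value to v1:
  channel := null (absent, optional -> null)
  attrs := null (absent, optional -> null)
  contact := null (absent, optional -> null)
  zip := 100
  read fails at duration under R1 (no fill)
  => FAILS_AT (duration, R1)
the other Account changes do not affect what is asked:
  field signature in record Meta: type bytes changed to int32 -> changes Account's schema-level verdicts only — the decode of this value is the same
  field avatar in record Meta: tag 5 changed to 17 -> fires no rule on Account under this dialect and leaves the result unchanged
  removed field attrs from record Account -> changes Account's schema-level verdicts only — the decode of this value is the same
  removed field channel from record Account -> changes Account's schema-level verdicts only — the decode of this value is the same

decoded: FAILS_AT (duration, R1)


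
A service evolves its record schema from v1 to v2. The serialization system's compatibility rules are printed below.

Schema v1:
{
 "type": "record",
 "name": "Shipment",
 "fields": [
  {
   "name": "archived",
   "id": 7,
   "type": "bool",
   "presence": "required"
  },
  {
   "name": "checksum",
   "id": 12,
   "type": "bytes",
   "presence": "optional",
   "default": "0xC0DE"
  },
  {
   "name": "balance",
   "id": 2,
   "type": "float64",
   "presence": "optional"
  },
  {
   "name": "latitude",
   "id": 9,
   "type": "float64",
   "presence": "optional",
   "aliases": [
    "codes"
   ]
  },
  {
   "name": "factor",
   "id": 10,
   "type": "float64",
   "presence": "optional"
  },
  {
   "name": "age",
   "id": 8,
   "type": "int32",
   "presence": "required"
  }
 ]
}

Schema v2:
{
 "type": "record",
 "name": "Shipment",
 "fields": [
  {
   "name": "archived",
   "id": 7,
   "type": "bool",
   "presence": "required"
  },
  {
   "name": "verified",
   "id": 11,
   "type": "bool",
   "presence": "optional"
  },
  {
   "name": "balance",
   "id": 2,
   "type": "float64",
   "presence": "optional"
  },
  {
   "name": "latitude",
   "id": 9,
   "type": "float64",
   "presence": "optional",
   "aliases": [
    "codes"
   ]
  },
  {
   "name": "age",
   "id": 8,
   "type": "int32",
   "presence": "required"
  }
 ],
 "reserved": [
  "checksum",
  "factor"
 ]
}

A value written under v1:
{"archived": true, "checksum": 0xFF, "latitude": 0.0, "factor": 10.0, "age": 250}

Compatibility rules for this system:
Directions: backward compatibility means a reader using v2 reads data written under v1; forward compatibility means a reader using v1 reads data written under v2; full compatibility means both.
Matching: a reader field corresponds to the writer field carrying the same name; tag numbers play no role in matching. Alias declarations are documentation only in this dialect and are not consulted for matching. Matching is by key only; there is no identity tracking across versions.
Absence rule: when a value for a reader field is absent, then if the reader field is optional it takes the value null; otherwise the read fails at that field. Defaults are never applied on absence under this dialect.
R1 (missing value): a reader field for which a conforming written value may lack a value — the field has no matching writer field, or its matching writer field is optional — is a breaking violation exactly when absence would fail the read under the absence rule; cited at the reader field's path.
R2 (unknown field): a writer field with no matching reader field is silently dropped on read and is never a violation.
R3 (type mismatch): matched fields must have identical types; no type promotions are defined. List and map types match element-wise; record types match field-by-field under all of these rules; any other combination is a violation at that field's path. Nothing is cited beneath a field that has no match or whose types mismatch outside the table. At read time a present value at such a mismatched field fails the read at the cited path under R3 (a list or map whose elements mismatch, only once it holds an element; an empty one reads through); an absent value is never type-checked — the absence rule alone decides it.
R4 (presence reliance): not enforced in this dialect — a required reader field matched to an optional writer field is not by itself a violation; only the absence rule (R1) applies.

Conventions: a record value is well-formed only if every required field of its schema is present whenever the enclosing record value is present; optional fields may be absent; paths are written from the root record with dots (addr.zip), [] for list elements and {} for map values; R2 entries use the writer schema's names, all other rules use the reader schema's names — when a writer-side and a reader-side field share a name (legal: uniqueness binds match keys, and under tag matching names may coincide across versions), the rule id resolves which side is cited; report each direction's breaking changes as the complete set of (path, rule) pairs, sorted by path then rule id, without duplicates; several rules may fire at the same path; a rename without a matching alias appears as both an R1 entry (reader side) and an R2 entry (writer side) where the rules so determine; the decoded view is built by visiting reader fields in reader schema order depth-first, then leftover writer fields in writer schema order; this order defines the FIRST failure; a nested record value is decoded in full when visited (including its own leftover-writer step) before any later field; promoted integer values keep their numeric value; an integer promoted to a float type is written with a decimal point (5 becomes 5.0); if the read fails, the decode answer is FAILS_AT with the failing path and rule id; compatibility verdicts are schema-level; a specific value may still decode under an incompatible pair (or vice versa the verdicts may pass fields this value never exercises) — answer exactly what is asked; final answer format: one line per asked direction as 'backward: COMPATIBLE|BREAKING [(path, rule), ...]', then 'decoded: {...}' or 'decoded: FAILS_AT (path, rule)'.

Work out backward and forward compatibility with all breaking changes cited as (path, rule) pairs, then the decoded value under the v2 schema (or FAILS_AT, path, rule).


backward: COMPATIBLE []; forward: COMPATIBLE []; decoded: {"archived": true, "verified": null, "balance": null, "latitude": 0.0, "age": 250}

in Shipment below, arrows point writer -> reader
backward for Shipment (reader v2, writer v1):
  archived: paired with writer archived (bool -> bool; writer required)
  verified: no writer-side match
  balance: paired with writer balance (float64 -> float64; writer optional)
  latitude: paired with writer latitude (float64 -> float64; writer optional)
  age: paired with writer age (int32 -> int32; writer required)
  leftover writer field: checksum
  leftover writer field: factor
  nothing fires on Shipment: backward is COMPATIBLE
forward for Shipment (reader v1, writer v2):
  archived: paired with writer archived (bool -> bool; writer required)
  checksum: no writer-side match
  balance: paired with writer balance (float64 -> float64; writer optional)
  latitude: paired with writer latitude (float64 -> float64; writer optional)
  factor: no writer-side match
  age: paired with writer age (int32 -> int32; writer required)
  leftover writer field: verified
  nothing fires on Shipment: forward is COMPATIBLE
migrating the Shipment value to v2:
  archived := true
  verified := null (not supplied -> null)
  balance := null (not supplied -> null)
  latitude := 0.0
  age := 250
  writer checksum: unmatched, discarded
  writer factor: unmatched, discarded
  => decoded: {"archived": true, "verified": null, "balance": null, "latitude": 0.0, "age": 250}


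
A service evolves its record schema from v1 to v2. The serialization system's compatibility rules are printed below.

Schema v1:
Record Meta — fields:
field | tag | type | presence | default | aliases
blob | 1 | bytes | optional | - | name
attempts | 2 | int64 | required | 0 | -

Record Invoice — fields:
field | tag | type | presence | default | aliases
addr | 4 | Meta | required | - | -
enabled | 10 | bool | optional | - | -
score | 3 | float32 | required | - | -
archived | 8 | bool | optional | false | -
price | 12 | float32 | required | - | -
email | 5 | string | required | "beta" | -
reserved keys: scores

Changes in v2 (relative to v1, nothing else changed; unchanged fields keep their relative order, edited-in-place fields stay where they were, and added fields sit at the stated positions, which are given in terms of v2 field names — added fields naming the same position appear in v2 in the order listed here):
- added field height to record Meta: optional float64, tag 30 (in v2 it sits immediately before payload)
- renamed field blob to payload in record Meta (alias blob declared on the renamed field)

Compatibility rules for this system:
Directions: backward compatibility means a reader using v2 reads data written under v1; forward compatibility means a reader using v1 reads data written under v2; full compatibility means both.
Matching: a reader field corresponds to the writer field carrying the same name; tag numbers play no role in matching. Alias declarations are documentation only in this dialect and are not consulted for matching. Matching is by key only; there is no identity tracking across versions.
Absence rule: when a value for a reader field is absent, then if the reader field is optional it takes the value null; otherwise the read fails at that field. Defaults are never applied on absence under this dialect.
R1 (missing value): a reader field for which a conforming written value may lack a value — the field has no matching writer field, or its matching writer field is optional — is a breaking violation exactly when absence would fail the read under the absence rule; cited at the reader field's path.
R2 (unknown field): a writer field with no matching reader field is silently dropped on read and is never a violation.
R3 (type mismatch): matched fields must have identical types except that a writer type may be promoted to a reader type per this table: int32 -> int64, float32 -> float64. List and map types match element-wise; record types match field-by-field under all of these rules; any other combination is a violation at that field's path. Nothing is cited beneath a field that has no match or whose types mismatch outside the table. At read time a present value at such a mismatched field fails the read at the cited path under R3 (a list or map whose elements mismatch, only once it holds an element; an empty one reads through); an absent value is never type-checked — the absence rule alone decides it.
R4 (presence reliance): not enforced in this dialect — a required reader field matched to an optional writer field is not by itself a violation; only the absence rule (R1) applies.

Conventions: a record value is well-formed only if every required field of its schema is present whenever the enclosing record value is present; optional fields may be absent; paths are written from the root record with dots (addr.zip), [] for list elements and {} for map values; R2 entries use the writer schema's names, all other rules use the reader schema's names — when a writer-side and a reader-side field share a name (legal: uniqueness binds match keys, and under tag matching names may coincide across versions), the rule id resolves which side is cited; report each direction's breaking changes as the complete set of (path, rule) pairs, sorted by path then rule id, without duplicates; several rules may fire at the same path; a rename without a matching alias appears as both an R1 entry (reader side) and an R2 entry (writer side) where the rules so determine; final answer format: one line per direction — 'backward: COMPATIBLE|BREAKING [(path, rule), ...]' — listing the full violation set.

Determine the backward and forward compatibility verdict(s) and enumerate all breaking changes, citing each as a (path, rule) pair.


arrows below run writer -> reader for Invoice
backward pass over Invoice, reader schema v2, writer schema v1:
  addr: Meta -> Meta, writer required; from addr
  enabled: bool -> bool, writer optional; from enabled
  score: float32 -> float32, writer required; from score
  archived: bool -> bool, writer optional; from archived
  price: float32 -> float32, writer required; from price
  email: string -> string, writer required; from email
  no writer field matches reader addr.height
  no writer field matches reader addr.payload
  addr.attempts: int64 -> int64, writer required; from addr.attempts
  leftover writer field: addr.blob
  => backward: COMPATIBLE
forward pass over Invoice, reader schema v1, writer schema v2:
  addr: Meta -> Meta, writer required; from addr
  enabled: bool -> bool, writer optional; from enabled
  score: float32 -> float32, writer required; from score
  archived: bool -> bool, writer optional; from archived
  price: float32 -> float32, writer required; from price
  email: string -> string, writer required; from email
  no writer field matches reader addr.blob
  addr.attempts: int64 -> int64, writer required; from addr.attempts
  leftover writer field: addr.height
  leftover writer field: addr.payload
  => forward: COMPATIBLE

backward: COMPATIBLE []; forward: COMPATIBLE []


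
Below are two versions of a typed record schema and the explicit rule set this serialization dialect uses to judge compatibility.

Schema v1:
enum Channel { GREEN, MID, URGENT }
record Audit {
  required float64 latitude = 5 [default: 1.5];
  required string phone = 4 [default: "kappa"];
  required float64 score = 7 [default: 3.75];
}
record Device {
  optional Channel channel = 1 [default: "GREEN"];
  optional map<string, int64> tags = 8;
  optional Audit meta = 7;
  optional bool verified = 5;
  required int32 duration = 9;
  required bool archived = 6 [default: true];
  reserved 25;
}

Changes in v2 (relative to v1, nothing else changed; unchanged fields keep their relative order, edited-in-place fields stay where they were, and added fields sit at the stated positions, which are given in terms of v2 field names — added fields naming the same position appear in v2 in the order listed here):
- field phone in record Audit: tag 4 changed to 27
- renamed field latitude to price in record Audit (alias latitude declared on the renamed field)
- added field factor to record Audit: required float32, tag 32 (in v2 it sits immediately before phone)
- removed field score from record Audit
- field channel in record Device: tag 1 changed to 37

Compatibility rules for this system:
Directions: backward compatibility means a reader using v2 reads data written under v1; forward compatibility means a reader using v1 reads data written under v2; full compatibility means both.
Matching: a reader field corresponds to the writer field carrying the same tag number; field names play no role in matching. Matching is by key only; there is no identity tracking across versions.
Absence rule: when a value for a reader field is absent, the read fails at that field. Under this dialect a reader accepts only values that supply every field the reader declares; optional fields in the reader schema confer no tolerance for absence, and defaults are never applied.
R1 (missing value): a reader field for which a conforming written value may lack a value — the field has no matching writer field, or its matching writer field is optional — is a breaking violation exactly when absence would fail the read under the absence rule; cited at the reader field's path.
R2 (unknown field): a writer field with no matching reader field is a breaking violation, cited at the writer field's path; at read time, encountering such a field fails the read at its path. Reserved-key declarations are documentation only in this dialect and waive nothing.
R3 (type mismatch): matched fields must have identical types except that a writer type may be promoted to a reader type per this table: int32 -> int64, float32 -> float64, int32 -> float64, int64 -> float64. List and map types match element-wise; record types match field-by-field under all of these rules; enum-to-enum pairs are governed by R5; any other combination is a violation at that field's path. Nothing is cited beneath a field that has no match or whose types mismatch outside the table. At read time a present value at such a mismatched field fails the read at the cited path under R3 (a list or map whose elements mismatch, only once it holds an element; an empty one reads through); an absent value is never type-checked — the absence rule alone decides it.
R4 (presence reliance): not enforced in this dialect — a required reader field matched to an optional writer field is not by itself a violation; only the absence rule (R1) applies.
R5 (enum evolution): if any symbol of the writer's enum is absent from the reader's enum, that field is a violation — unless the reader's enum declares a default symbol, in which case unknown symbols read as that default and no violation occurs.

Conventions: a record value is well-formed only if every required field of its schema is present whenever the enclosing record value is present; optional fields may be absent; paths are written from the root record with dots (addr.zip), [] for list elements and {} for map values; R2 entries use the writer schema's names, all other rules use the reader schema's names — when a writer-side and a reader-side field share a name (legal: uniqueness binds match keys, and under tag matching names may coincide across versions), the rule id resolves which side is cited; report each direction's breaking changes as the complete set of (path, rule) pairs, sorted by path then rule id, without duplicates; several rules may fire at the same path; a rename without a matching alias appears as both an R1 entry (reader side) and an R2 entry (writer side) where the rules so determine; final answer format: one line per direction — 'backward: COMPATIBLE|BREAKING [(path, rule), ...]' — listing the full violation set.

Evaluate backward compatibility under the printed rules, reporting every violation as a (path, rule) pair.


the writer's type comes first in each Device pair
backward for Device (reader v2, writer v1):
  channel has no writer counterpart
  map<string, int64> -> map<string, int64>, writer optional: tags aligns to tags
  Audit -> Audit, writer optional: meta aligns to meta
  bool -> bool, writer optional: verified aligns to verified
  int32 -> int32, writer required: duration aligns to duration
  bool -> bool, writer required: archived aligns to archived
  channel (writer side), unknown to reader
  float64 -> float64, writer required: meta.price aligns to meta.latitude
  meta.factor has no writer counterpart
  meta.phone has no writer counterpart
  meta.phone (writer side), unknown to reader
  meta.score (writer side), unknown to reader
  violation R1 at channel
  violation R2 at channel
  violation R1 at meta
  violation R1 at meta.factor
  violation R1 at meta.phone
  violation R2 at meta.phone
  violation R2 at meta.score
  violation R1 at tags
  violation R1 at verified
  => backward verdict for Device: BREAKING, 9 violation(s)
the other Device changes do not affect what is asked:
  renamed field latitude to price in record Audit (alias latitude declared on the renamed field) -> no rule fires on it in Device's dialect; the asked verdict holds

backward: BREAKING [(channel, R1), (channel, R2), (meta, R1), (meta.factor, R1), (meta.phone, R1), (meta.phone, R2), (meta.score, R2), (tags, R1), (verified, R1)]


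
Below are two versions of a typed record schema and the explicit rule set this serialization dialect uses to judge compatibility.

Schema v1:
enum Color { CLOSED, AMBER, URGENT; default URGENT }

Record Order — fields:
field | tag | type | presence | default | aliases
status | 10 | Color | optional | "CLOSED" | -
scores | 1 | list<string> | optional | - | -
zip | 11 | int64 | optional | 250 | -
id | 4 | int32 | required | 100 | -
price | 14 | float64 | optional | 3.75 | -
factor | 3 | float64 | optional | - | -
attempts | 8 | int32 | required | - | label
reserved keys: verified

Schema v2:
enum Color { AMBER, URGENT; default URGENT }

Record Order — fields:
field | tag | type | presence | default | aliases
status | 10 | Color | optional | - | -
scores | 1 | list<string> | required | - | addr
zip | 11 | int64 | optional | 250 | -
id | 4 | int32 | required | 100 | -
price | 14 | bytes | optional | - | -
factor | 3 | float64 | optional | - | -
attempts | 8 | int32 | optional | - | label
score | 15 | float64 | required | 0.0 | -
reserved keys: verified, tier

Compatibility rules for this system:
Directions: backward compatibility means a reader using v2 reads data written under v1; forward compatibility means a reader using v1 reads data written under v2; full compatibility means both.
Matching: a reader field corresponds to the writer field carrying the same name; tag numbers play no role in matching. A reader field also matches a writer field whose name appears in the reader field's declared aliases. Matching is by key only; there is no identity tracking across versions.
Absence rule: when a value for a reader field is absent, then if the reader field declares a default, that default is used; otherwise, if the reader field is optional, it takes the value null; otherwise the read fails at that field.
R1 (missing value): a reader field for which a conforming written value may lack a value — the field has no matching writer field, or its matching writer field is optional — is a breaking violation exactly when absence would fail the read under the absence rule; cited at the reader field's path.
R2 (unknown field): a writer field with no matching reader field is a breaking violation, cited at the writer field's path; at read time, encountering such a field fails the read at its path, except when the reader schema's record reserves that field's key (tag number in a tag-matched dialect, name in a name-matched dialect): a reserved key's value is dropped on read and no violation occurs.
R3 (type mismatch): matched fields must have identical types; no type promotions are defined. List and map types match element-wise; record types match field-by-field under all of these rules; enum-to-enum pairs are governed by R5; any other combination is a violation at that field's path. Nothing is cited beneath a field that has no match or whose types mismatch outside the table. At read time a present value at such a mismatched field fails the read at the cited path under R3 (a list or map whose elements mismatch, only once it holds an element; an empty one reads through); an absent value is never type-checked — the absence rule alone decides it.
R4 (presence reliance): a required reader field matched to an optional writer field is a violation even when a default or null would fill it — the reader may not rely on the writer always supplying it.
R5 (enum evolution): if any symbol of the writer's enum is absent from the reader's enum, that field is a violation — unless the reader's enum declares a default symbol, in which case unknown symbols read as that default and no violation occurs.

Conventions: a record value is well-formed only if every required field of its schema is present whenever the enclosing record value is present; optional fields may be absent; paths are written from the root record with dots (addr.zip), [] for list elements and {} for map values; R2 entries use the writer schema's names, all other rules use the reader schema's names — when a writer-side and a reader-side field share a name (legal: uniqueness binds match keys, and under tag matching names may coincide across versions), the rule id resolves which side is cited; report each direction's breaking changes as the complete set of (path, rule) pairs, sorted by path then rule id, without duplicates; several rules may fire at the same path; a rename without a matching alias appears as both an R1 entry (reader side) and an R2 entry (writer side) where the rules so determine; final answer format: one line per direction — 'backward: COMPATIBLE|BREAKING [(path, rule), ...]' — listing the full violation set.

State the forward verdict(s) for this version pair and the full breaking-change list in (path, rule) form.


forward: BREAKING [(attempts, R1), (attempts, R4), (price, R3), (score, R2)]

arrows below run writer -> reader for Order
forward analysis of Order with v1 as reader and v2 as writer:
  status <- status (Color -> Color, writer optional)
  scores <- scores (list<string> -> list<string>, writer required)
  zip <- zip (int64 -> int64, writer optional)
  id <- id (int32 -> int32, writer required)
  price <- price (bytes -> float64, writer optional)
  factor <- factor (float64 -> float64, writer optional)
  attempts <- attempts (int32 -> int32, writer optional)
  writer score: unknown to reader
  rule R1 violated at attempts
  rule R4 violated at attempts
  rule R3 violated at price
  rule R2 violated at score
  => forward: BREAKING (4)
the other Order changes do not affect what is asked:
  field scores in record Order: optional changed to required -> fires only in the backward direction of Order, which is not asked here
  enum Color (field status in record Order): symbol CLOSED removed (the field default referencing it is cleared) -> triggers nothing under Order's printed rules — same verdict


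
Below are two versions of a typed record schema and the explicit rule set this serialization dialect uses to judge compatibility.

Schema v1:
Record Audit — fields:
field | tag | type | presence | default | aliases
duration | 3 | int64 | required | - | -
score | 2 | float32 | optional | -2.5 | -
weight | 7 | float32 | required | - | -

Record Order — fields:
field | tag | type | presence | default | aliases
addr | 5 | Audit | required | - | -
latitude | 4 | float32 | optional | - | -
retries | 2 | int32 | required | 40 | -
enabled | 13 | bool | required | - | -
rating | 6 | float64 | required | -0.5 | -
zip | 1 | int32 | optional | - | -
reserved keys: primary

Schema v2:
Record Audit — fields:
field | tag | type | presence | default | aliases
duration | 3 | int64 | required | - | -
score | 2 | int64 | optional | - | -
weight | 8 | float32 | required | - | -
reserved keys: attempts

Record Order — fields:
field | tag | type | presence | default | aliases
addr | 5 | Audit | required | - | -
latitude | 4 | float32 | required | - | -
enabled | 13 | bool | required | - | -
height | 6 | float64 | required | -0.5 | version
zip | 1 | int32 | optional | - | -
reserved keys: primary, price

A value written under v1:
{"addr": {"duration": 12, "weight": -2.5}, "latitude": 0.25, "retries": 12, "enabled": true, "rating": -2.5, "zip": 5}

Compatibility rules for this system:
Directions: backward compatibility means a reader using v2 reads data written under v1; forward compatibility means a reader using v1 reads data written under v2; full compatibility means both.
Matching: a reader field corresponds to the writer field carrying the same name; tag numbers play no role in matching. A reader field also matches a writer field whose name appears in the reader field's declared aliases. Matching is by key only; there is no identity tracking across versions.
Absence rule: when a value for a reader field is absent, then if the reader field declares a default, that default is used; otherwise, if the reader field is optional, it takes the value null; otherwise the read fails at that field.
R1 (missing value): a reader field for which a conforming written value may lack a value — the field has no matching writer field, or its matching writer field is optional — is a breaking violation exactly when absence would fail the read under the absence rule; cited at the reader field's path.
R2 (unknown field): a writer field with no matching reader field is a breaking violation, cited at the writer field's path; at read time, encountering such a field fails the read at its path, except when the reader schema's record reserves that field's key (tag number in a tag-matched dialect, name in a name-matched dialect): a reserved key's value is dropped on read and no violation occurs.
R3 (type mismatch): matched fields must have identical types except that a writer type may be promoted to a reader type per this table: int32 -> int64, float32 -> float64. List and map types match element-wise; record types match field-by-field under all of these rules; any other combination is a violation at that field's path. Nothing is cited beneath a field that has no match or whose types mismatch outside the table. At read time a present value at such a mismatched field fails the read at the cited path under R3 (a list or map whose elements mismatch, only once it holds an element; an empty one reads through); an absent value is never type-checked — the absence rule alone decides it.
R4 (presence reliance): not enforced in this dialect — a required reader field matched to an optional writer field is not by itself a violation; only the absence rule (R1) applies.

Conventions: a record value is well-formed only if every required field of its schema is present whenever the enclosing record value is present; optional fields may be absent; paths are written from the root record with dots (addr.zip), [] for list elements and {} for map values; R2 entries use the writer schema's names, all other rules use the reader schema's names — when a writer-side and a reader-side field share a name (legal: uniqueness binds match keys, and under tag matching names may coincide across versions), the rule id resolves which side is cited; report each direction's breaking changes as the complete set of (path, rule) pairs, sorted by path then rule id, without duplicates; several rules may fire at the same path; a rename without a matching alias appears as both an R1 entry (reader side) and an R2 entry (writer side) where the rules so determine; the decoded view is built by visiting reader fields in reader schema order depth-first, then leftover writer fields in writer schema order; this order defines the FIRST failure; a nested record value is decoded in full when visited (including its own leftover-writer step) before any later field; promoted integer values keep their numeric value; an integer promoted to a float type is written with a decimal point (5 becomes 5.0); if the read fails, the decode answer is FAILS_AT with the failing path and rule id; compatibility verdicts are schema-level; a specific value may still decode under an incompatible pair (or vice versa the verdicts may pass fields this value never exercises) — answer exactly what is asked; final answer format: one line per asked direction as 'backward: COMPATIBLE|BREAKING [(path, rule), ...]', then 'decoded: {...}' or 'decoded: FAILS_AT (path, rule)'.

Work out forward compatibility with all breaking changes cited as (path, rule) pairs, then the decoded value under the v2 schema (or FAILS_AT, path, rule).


arrows below run writer -> reader for Order
forward analysis of Order with v1 as reader and v2 as writer:
  addr: Audit -> Audit, writer required; from addr
  latitude: float32 -> float32, writer required; from latitude
  retries has no writer counterpart
  enabled: bool -> bool, writer required; from enabled
  rating has no writer counterpart
  zip: int32 -> int32, writer optional; from zip
  leftover writer field: height
  addr.duration: int64 -> int64, writer required; from addr.duration
  addr.score: int64 -> float32, writer optional; from addr.score
  addr.weight: float32 -> float32, writer required; from addr.weight
  rule R3 violated at addr.score
  rule R2 violated at height
  forward on Order therefore BREAKING (2)
migrating the Order value to v2:
  addr.duration := 12
  addr.score := null (not supplied -> null)
  addr.weight := -2.5
  latitude := 0.25
  enabled := true
  height := -0.5 (no value, default fills)
  zip := 5
  read fails at retries under R2 (unknown field)
  => FAILS_AT (retries, R2)
the other Order changes do not affect what is asked:
  field latitude in record Order: optional changed to required -> fires only in the backward direction of Order, which is not asked here
  field weight in record Audit: tag 7 changed to 8 -> no rule fires on it in Order's dialect; the asked verdict holds

forward: BREAKING [(addr.score, R3), (height, R2)]; decoded: FAILS_AT (retries, R2)


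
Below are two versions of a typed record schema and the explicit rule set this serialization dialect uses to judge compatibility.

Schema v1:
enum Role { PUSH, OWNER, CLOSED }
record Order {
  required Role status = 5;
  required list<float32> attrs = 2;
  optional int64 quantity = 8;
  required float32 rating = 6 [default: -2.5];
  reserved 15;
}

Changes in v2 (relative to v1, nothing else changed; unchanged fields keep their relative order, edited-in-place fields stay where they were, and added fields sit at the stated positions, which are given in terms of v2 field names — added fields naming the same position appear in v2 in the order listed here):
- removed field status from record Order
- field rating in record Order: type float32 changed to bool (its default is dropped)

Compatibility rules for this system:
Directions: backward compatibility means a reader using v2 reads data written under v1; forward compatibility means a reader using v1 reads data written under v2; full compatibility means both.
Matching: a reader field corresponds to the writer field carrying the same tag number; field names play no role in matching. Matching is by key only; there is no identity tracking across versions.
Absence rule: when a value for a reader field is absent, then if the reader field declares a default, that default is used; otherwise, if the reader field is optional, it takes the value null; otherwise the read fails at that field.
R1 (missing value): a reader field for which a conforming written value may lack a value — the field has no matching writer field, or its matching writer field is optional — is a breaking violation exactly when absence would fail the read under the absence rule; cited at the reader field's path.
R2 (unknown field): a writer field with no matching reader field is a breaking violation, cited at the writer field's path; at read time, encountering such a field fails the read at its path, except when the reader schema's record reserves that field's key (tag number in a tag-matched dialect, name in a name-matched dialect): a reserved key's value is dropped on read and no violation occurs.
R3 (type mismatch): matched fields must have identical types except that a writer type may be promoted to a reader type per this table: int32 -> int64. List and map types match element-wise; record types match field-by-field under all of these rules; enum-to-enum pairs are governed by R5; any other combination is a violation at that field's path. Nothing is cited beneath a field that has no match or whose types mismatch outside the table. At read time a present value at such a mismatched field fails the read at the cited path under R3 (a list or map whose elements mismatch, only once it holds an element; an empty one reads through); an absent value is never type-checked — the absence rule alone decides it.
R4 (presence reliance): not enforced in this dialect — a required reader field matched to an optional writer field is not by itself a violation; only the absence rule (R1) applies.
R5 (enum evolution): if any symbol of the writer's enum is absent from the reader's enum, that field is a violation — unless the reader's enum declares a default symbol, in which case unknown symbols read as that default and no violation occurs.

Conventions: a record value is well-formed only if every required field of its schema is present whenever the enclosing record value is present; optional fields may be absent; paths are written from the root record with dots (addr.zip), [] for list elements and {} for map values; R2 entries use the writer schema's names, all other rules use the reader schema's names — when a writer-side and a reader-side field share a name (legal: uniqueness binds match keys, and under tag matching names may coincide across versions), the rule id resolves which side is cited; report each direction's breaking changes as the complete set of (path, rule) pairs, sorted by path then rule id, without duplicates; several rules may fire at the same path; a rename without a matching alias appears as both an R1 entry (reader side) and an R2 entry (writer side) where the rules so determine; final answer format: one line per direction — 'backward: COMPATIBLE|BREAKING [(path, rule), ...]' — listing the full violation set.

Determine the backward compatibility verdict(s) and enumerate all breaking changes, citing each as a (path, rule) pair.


each type pair in Order: writer, then reader
checking backward for Order: reader v2 against writer v1:
  attrs <- attrs (list<float32> -> list<float32>, writer required)
  quantity <- quantity (int64 -> int64, writer optional)
  rating <- rating (float32 -> bool, writer required)
  writer status: unknown to reader
  rule R3 violated at rating
  rule R2 violated at status
  => backward: BREAKING (2)

backward: BREAKING [(rating, R3), (status, R2)]
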